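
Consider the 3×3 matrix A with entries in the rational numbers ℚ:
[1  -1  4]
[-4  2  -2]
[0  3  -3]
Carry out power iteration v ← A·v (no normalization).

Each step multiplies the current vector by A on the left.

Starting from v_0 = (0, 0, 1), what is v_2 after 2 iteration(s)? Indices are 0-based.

v_2 = (-6, -14, 3)

v_0 = (0, 0, 1).
v_1 = A·v_0 = (4, -2, -3).
v_2 = A·v_1 = (-6, -14, 3).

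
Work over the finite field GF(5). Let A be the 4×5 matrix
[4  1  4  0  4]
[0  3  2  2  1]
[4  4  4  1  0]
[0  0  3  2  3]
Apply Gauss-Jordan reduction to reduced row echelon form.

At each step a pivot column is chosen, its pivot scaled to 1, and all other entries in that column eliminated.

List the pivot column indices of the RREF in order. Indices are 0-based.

[1] R0 /= 4  ⇒  (1, 4, 1, 0, 1)
     R2 -= 4·R0  ⇒  (0, 3, 0, 1, 1)
[2] R1 /= 3  ⇒  (0, 1, 4, 4, 2)
     R0 -= 4·R1  ⇒  (1, 0, 0, 4, 3)
     R2 -= 3·R1  ⇒  (0, 0, 3, 4, 0)
[3] R2 /= 3  ⇒  (0, 0, 1, 3, 0)
     R1 -= 4·R2  ⇒  (0, 1, 0, 2, 2)
     R3 -= 3·R2  ⇒  (0, 0, 0, 3, 3)
[4] R3 /= 3  ⇒  (0, 0, 0, 1, 1)
     R0 -= 4·R3  ⇒  (1, 0, 0, 0, 4)
     R1 -= 2·R3  ⇒  (0, 1, 0, 0, 0)
     R2 -= 3·R3  ⇒  (0, 0, 1, 0, 2)

pivot columns: 0, 1, 2, 3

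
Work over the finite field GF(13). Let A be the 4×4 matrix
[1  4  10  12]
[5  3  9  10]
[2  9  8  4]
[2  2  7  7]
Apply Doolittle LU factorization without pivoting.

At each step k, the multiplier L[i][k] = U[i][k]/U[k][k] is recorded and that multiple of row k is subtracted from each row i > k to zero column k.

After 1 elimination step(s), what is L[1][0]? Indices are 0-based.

L[1][0] = 5

Step 1: pivot at (0,0) is 1.
  row1 ← row1 − (5)·row0  ⇒  L[1][0]=5, U row1=(0, 9, 11, 2)
  row2 ← row2 − (2)·row0  ⇒  L[2][0]=2, U row2=(0, 1, 1, 6)
  row3 ← row3 − (2)·row0  ⇒  L[3][0]=2, U row3=(0, 7, 0, 9)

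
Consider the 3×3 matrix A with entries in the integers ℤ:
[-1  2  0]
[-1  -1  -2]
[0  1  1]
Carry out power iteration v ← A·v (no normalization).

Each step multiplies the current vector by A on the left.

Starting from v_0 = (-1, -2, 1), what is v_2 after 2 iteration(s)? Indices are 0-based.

v_0 = (-1, -2, 1).
v_1 = A·v_0 = (-3, 1, -1).
v_2 = A·v_1 = (5, 4, 0).

v_2 = (5, 4, 0)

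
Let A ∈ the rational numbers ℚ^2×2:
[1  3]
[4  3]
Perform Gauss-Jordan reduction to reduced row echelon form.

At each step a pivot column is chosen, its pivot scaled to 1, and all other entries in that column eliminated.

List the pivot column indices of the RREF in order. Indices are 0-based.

pivot columns: 0, 1

step 1: normalize row 0 (÷1) = (1, 3)
  row 1: subtract 4×row0 = (0, -9)
step 2: normalize row 1 (÷-9) = (0, 1)
  row 0: subtract 3×row1 = (1, 0)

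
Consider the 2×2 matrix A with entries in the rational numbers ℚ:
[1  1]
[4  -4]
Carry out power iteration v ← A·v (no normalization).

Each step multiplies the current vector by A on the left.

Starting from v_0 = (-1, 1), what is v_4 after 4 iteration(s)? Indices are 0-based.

v_0 = (-1, 1).
v_1 = A·v_0 = (0, -8).
v_2 = A·v_1 = (-8, 32).
v_3 = A·v_2 = (24, -160).
v_4 = A·v_3 = (-136, 736).

v_4 = (-136, 736)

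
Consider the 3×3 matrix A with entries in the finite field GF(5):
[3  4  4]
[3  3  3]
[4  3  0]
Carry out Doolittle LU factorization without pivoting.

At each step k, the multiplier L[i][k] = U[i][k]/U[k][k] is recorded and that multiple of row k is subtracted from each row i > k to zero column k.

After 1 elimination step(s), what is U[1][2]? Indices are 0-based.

[col 0] pivot 3
  R1 -= 1*R0 → (0, 4, 4)  (L[1][0] := 1)
  R2 -= 3*R0 → (0, 1, 3)  (L[2][0] := 3)

U[1][2] = 4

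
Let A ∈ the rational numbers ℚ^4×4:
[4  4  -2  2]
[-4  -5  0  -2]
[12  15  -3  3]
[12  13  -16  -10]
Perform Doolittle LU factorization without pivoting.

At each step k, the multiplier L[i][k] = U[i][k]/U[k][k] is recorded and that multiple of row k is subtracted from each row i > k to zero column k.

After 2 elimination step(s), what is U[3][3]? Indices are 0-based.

k=0: U[0][0]=4
  eliminate (1,0): mult=-1, new row 1: (0, -1, -2, 0); set L[1][0]=-1
  eliminate (2,0): mult=3, new row 2: (0, 3, 3, -3); set L[2][0]=3
  eliminate (3,0): mult=3, new row 3: (0, 1, -10, -16); set L[3][0]=3
k=1: U[1][1]=-1
  eliminate (2,1): mult=-3, new row 2: (0, 0, -3, -3); set L[2][1]=-3
  eliminate (3,1): mult=-1, new row 3: (0, 0, -12, -16); set L[3][1]=-1

U[3][3] = -16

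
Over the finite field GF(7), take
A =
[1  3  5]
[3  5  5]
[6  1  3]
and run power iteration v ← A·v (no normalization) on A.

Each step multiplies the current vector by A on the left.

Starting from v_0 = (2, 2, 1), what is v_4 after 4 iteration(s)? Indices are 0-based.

v_0 = (2, 2, 1).
v_1 = A·v_0 = (6, 0, 3).
v_2 = A·v_1 = (0, 5, 3).
v_3 = A·v_2 = (2, 5, 0).
v_4 = A·v_3 = (3, 3, 3).

v_4 = (3, 3, 3)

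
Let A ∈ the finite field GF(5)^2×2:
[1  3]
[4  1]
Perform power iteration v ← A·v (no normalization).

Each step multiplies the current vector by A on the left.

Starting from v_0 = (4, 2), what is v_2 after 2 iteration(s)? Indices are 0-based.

v_2 = (4, 3)

v_0 = (4, 2).
v_1 = A·v_0 = (0, 3).
v_2 = A·v_1 = (4, 3).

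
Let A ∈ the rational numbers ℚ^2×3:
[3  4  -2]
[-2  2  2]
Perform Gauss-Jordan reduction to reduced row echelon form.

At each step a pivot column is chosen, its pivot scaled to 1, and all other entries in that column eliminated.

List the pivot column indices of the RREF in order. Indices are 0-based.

[1] R0 /= 3  ⇒  (1, 4/3, -2/3)
     R1 -= -2·R0  ⇒  (0, 14/3, 2/3)
[2] R1 /= 14/3  ⇒  (0, 1, 1/7)
     R0 -= 4/3·R1  ⇒  (1, 0, -6/7)

pivot columns: 0, 1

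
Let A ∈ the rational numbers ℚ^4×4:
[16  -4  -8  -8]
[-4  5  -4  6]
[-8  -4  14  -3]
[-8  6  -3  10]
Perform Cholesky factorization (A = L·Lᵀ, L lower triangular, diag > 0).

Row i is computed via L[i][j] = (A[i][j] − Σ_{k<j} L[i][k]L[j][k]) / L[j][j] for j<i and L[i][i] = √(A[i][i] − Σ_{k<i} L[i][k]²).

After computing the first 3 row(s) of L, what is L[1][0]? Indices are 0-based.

Step 1: L[0][0] = √(16) = 4.
  L[1][0] = (-4) / L[0][0] = -1.
Step 2: L[1][1] = √(4) = 2.
  L[2][0] = (-8) / L[0][0] = -2.
  L[2][1] = (-6) / L[1][1] = -3.
Step 3: L[2][2] = √(1) = 1.

L[1][0] = -1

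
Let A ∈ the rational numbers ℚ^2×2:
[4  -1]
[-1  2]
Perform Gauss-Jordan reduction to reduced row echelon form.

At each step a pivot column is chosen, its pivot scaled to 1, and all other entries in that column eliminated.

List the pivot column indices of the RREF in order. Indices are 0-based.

pivot columns: 0, 1

[1] R0 /= 4  ⇒  (1, -1/4)
     R1 -= -1·R0  ⇒  (0, 7/4)
[2] R1 /= 7/4  ⇒  (0, 1)
     R0 -= -1/4·R1  ⇒  (1, 0)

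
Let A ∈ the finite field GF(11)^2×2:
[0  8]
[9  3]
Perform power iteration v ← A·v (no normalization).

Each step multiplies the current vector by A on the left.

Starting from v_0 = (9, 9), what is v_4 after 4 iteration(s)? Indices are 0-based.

v_0 = (9, 9).
v_1 = A·v_0 = (6, 9).
v_2 = A·v_1 = (6, 4).
v_3 = A·v_2 = (10, 0).
v_4 = A·v_3 = (0, 2).

v_4 = (0, 2)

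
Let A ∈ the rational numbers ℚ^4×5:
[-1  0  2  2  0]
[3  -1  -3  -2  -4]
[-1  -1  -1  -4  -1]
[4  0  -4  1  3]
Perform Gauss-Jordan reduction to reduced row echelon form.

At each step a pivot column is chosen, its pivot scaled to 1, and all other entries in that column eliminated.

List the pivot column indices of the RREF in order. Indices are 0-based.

pivot columns: 0, 1, 2, 3

pivot(0,0)=-1: scale R0 → (1, 0, -2, -2, 0)
  clear (1,0): R1 −= (3)R0 → (0, -1, 3, 4, -4)
  clear (2,0): R2 −= (-1)R0 → (0, -1, -3, -6, -1)
  clear (3,0): R3 −= (4)R0 → (0, 0, 4, 9, 3)
pivot(1,1)=-1: scale R1 → (0, 1, -3, -4, 4)
  clear (2,1): R2 −= (-1)R1 → (0, 0, -6, -10, 3)
pivot(2,2)=-6: scale R2 → (0, 0, 1, 5/3, -1/2)
  clear (0,2): R0 −= (-2)R2 → (1, 0, 0, 4/3, -1)
  clear (1,2): R1 −= (-3)R2 → (0, 1, 0, 1, 5/2)
  clear (3,2): R3 −= (4)R2 → (0, 0, 0, 7/3, 5)
pivot(3,3)=7/3: scale R3 → (0, 0, 0, 1, 15/7)
  clear (0,3): R0 −= (4/3)R3 → (1, 0, 0, 0, -27/7)
  clear (1,3): R1 −= (1)R3 → (0, 1, 0, 0, 5/14)
  clear (2,3): R2 −= (5/3)R3 → (0, 0, 1, 0, -57/14)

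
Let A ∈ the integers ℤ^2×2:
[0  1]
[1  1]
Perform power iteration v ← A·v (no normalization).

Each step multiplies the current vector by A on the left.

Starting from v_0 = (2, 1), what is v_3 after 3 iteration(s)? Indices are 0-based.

v_3 = (4, 7)

v_0 = (2, 1).
v_1 = A·v_0 = (1, 3).
v_2 = A·v_1 = (3, 4).
v_3 = A·v_2 = (4, 7).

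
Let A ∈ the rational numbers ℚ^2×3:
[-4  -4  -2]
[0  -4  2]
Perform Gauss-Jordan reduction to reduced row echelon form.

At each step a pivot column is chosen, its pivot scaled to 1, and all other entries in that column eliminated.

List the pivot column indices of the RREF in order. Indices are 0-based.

pivot columns: 0, 1

[1] R0 /= -4  ⇒  (1, 1, 1/2)
[2] R1 /= -4  ⇒  (0, 1, -1/2)
     R0 -= 1·R1  ⇒  (1, 0, 1)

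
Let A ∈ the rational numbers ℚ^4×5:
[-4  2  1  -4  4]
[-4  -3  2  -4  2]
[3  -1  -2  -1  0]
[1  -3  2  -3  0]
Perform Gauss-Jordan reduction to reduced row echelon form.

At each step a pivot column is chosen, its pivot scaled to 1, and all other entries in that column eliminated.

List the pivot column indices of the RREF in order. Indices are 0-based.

step 1: normalize row 0 (÷-4) = (1, -1/2, -1/4, 1, -1)
  row 1: subtract -4×row0 = (0, -5, 1, 0, -2)
  row 2: subtract 3×row0 = (0, 1/2, -5/4, -4, 3)
  row 3: subtract 1×row0 = (0, -5/2, 9/4, -4, 1)
step 2: normalize row 1 (÷-5) = (0, 1, -1/5, 0, 2/5)
  row 0: subtract -1/2×row1 = (1, 0, -7/20, 1, -4/5)
  row 2: subtract 1/2×row1 = (0, 0, -23/20, -4, 14/5)
  row 3: subtract -5/2×row1 = (0, 0, 7/4, -4, 2)
step 3: normalize row 2 (÷-23/20) = (0, 0, 1, 80/23, -56/23)
  row 0: subtract -7/20×row2 = (1, 0, 0, 51/23, -38/23)
  row 1: subtract -1/5×row2 = (0, 1, 0, 16/23, -2/23)
  row 3: subtract 7/4×row2 = (0, 0, 0, -232/23, 144/23)
step 4: normalize row 3 (÷-232/23) = (0, 0, 0, 1, -18/29)
  row 0: subtract 51/23×row3 = (1, 0, 0, 0, -8/29)
  row 1: subtract 16/23×row3 = (0, 1, 0, 0, 10/29)
  row 2: subtract 80/23×row3 = (0, 0, 1, 0, -8/29)

pivot columns: 0, 1, 2, 3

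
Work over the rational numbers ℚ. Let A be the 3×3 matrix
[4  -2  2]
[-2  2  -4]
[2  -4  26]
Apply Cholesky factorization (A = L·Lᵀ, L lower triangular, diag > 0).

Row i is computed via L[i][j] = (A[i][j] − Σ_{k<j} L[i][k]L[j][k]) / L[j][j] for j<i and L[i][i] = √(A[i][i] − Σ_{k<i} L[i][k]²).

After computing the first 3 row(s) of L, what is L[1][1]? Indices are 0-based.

L[1][1] = 1

Step 1: L[0][0] = √(4) = 2.
  L[1][0] = (-2) / L[0][0] = -1.
Step 2: L[1][1] = √(1) = 1.
  L[2][0] = (2) / L[0][0] = 1.
  L[2][1] = (-3) / L[1][1] = -3.
Step 3: L[2][2] = √(16) = 4.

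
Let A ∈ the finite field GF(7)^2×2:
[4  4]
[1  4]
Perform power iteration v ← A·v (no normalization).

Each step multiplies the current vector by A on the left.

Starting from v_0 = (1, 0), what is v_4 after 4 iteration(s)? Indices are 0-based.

v_4 = (5, 5)

v_0 = (1, 0).
v_1 = A·v_0 = (4, 1).
v_2 = A·v_1 = (6, 1).
v_3 = A·v_2 = (0, 3).
v_4 = A·v_3 = (5, 5).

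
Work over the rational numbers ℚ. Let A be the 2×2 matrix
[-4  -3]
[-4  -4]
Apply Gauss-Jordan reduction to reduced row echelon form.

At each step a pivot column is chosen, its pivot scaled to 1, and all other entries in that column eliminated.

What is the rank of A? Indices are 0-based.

[1] R0 /= -4  ⇒  (1, 3/4)
     R1 -= -4·R0  ⇒  (0, -1)
[2] R1 /= -1  ⇒  (0, 1)
     R0 -= 3/4·R1  ⇒  (1, 0)

rank = 2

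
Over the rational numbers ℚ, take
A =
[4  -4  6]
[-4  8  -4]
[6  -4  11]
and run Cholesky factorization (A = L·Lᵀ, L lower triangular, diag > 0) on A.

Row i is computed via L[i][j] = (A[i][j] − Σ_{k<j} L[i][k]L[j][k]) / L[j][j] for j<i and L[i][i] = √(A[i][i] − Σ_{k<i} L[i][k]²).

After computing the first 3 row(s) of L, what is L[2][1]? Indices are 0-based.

Step 1: L[0][0] = √(4) = 2.
  L[1][0] = (-4) / L[0][0] = -2.
Step 2: L[1][1] = √(4) = 2.
  L[2][0] = (6) / L[0][0] = 3.
  L[2][1] = (2) / L[1][1] = 1.
Step 3: L[2][2] = √(1) = 1.

L[2][1] = 1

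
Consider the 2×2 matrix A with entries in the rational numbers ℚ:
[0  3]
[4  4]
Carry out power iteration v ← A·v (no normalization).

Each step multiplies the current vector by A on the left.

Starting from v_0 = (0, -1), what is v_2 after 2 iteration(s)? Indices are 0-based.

v_0 = (0, -1).
v_1 = A·v_0 = (-3, -4).
v_2 = A·v_1 = (-12, -28).

v_2 = (-12, -28)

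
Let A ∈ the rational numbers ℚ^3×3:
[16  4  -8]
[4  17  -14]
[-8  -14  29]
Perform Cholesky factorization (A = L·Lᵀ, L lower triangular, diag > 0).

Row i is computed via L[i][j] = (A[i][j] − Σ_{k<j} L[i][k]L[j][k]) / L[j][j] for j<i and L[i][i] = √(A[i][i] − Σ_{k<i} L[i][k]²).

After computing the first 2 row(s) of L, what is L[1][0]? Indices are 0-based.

L[1][0] = 1

Step 1: L[0][0] = √(16) = 4.
  L[1][0] = (4) / L[0][0] = 1.
Step 2: L[1][1] = √(16) = 4.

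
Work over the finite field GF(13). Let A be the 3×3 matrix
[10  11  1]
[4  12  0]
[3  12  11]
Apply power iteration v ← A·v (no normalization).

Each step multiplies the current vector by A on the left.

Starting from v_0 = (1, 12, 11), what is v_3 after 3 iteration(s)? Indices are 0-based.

v_3 = (9, 6, 7)

v_0 = (1, 12, 11).
v_1 = A·v_0 = (10, 5, 8).
v_2 = A·v_1 = (7, 9, 9).
v_3 = A·v_2 = (9, 6, 7).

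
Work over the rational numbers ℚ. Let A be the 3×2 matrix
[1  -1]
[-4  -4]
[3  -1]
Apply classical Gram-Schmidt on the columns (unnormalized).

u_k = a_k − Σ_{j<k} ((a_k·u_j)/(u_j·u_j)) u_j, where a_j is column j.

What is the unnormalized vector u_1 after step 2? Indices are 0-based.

Step 1: u_0 = a_0 = (1, -4, 3).
Step 2: u_1 = a_1 − (6/13)·u_0 = (-19/13, -28/13, -31/13).

u_1 = (-19/13, -28/13, -31/13)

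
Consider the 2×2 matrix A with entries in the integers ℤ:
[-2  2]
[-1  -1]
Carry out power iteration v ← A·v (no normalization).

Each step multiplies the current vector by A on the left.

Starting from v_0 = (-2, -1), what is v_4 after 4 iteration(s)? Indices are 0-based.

v_0 = (-2, -1).
v_1 = A·v_0 = (2, 3).
v_2 = A·v_1 = (2, -5).
v_3 = A·v_2 = (-14, 3).
v_4 = A·v_3 = (34, 11).

v_4 = (34, 11)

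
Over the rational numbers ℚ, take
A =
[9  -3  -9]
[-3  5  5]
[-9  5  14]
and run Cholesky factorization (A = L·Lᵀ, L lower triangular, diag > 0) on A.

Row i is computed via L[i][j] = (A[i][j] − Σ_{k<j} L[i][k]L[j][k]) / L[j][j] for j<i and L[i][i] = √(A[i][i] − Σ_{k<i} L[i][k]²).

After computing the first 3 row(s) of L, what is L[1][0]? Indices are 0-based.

Step 1: L[0][0] = √(9) = 3.
  L[1][0] = (-3) / L[0][0] = -1.
Step 2: L[1][1] = √(4) = 2.
  L[2][0] = (-9) / L[0][0] = -3.
  L[2][1] = (2) / L[1][1] = 1.
Step 3: L[2][2] = √(4) = 2.

L[1][0] = -1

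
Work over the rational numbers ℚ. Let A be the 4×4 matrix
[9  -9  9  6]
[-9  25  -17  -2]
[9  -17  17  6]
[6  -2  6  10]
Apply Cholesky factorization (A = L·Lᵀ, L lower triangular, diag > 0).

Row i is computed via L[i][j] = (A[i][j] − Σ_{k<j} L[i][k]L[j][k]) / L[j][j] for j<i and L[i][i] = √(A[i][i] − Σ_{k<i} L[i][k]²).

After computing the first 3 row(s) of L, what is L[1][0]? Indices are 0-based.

L[1][0] = -3

Step 1: L[0][0] = √(9) = 3.
  L[1][0] = (-9) / L[0][0] = -3.
Step 2: L[1][1] = √(16) = 4.
  L[2][0] = (9) / L[0][0] = 3.
  L[2][1] = (-8) / L[1][1] = -2.
Step 3: L[2][2] = √(4) = 2.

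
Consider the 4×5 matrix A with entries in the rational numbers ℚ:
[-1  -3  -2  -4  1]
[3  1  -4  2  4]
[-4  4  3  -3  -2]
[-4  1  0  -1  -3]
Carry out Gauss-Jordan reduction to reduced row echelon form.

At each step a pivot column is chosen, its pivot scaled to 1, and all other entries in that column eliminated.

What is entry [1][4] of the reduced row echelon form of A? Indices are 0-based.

M[1][4] = 49/124

pivot(0,0)=-1: scale R0 → (1, 3, 2, 4, -1)
  clear (1,0): R1 −= (3)R0 → (0, -8, -10, -10, 7)
  clear (2,0): R2 −= (-4)R0 → (0, 16, 11, 13, -6)
  clear (3,0): R3 −= (-4)R0 → (0, 13, 8, 15, -7)
pivot(1,1)=-8: scale R1 → (0, 1, 5/4, 5/4, -7/8)
  clear (0,1): R0 −= (3)R1 → (1, 0, -7/4, 1/4, 13/8)
  clear (2,1): R2 −= (16)R1 → (0, 0, -9, -7, 8)
  clear (3,1): R3 −= (13)R1 → (0, 0, -33/4, -5/4, 35/8)
pivot(2,2)=-9: scale R2 → (0, 0, 1, 7/9, -8/9)
  clear (0,2): R0 −= (-7/4)R2 → (1, 0, 0, 29/18, 5/72)
  clear (1,2): R1 −= (5/4)R2 → (0, 1, 0, 5/18, 17/72)
  clear (3,2): R3 −= (-33/4)R2 → (0, 0, 0, 31/6, -71/24)
pivot(3,3)=31/6: scale R3 → (0, 0, 0, 1, -71/124)
  clear (0,3): R0 −= (29/18)R3 → (1, 0, 0, 0, 123/124)
  clear (1,3): R1 −= (5/18)R3 → (0, 1, 0, 0, 49/124)
  clear (2,3): R2 −= (7/9)R3 → (0, 0, 1, 0, -55/124)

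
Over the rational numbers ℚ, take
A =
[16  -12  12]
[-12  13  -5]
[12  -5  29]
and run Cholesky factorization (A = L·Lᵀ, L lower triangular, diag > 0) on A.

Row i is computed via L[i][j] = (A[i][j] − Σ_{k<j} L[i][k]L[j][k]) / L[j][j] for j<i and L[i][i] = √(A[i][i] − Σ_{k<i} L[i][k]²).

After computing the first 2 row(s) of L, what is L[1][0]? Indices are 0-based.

L[1][0] = -3

Step 1: L[0][0] = √(16) = 4.
  L[1][0] = (-12) / L[0][0] = -3.
Step 2: L[1][1] = √(4) = 2.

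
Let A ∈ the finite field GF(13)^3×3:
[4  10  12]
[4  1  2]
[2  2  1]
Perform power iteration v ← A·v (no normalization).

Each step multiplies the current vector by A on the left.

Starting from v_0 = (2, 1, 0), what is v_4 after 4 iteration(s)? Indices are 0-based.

v_4 = (8, 12, 7)

v_0 = (2, 1, 0).
v_1 = A·v_0 = (5, 9, 6).
v_2 = A·v_1 = (0, 2, 8).
v_3 = A·v_2 = (12, 5, 12).
v_4 = A·v_3 = (8, 12, 7).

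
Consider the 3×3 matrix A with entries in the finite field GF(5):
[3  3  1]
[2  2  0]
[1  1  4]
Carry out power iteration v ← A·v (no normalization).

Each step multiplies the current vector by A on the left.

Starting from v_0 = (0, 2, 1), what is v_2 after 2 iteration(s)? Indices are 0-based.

v_0 = (0, 2, 1).
v_1 = A·v_0 = (2, 4, 1).
v_2 = A·v_1 = (4, 2, 0).

v_2 = (4, 2, 0)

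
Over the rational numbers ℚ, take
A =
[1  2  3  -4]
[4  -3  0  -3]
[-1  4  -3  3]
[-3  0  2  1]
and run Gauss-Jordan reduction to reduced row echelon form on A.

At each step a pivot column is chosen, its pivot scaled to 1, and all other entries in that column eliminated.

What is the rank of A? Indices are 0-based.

pivot(0,0)=1: scale R0 → (1, 2, 3, -4)
  clear (1,0): R1 −= (4)R0 → (0, -11, -12, 13)
  clear (2,0): R2 −= (-1)R0 → (0, 6, 0, -1)
  clear (3,0): R3 −= (-3)R0 → (0, 6, 11, -11)
pivot(1,1)=-11: scale R1 → (0, 1, 12/11, -13/11)
  clear (0,1): R0 −= (2)R1 → (1, 0, 9/11, -18/11)
  clear (2,1): R2 −= (6)R1 → (0, 0, -72/11, 67/11)
  clear (3,1): R3 −= (6)R1 → (0, 0, 49/11, -43/11)
pivot(2,2)=-72/11: scale R2 → (0, 0, 1, -67/72)
  clear (0,2): R0 −= (9/11)R2 → (1, 0, 0, -7/8)
  clear (1,2): R1 −= (12/11)R2 → (0, 1, 0, -1/6)
  clear (3,2): R3 −= (49/11)R2 → (0, 0, 0, 17/72)
pivot(3,3)=17/72: scale R3 → (0, 0, 0, 1)
  clear (0,3): R0 −= (-7/8)R3 → (1, 0, 0, 0)
  clear (1,3): R1 −= (-1/6)R3 → (0, 1, 0, 0)
  clear (2,3): R2 −= (-67/72)R3 → (0, 0, 1, 0)

rank = 4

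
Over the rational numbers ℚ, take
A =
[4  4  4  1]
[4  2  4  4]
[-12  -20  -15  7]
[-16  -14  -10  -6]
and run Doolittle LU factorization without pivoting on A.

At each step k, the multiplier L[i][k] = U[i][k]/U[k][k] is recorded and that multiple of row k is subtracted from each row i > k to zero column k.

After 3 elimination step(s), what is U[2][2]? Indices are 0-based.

U[2][2] = -3

Step 1: pivot at (0,0) is 4.
  row1 ← row1 − (1)·row0  ⇒  L[1][0]=1, U row1=(0, -2, 0, 3)
  row2 ← row2 − (-3)·row0  ⇒  L[2][0]=-3, U row2=(0, -8, -3, 10)
  row3 ← row3 − (-4)·row0  ⇒  L[3][0]=-4, U row3=(0, 2, 6, -2)
Step 2: pivot at (1,1) is -2.
  row2 ← row2 − (4)·row1  ⇒  L[2][1]=4, U row2=(0, 0, -3, -2)
  row3 ← row3 − (-1)·row1  ⇒  L[3][1]=-1, U row3=(0, 0, 6, 1)
Step 3: pivot at (2,2) is -3.
  row3 ← row3 − (-2)·row2  ⇒  L[3][2]=-2, U row3=(0, 0, 0, -3)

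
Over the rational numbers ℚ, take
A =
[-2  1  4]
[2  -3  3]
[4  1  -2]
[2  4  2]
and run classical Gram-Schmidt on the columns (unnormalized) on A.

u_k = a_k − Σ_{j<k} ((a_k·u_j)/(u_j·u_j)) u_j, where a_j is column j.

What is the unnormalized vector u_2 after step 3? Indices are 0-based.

u_2 = (644/185, 677/185, -217/185, 401/185)

Step 1: u_0 = a_0 = (-2, 2, 4, 2).
Step 2: u_1 = a_1 − (1/7)·u_0 = (9/7, -23/7, 3/7, 26/7).
Step 3: u_2 = a_2 − (-3/14)·u_0 − (13/185)·u_1 = (644/185, 677/185, -217/185, 401/185).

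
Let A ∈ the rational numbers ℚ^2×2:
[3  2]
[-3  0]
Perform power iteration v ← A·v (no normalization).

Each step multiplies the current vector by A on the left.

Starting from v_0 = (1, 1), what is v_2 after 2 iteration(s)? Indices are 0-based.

v_0 = (1, 1).
v_1 = A·v_0 = (5, -3).
v_2 = A·v_1 = (9, -15).

v_2 = (9, -15)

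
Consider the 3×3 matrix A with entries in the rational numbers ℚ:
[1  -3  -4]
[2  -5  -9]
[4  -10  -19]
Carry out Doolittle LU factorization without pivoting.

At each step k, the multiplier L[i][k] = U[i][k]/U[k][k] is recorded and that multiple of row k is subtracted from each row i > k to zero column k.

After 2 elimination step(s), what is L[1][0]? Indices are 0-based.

[col 0] pivot 1
  R1 -= 2*R0 → (0, 1, -1)  (L[1][0] := 2)
  R2 -= 4*R0 → (0, 2, -3)  (L[2][0] := 4)
[col 1] pivot 1
  R2 -= 2*R1 → (0, 0, -1)  (L[2][1] := 2)

L[1][0] = 2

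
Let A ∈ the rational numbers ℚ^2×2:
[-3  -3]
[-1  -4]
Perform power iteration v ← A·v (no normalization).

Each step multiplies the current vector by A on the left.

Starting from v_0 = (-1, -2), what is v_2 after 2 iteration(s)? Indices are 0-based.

v_2 = (-54, -45)

v_0 = (-1, -2).
v_1 = A·v_0 = (9, 9).
v_2 = A·v_1 = (-54, -45).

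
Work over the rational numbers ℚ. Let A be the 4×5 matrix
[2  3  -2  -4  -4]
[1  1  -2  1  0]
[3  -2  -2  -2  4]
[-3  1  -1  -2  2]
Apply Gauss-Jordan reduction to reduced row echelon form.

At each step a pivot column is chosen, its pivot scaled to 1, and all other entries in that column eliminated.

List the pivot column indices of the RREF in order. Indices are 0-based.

[1] R0 /= 2  ⇒  (1, 3/2, -1, -2, -2)
     R1 -= 1·R0  ⇒  (0, -1/2, -1, 3, 2)
     R2 -= 3·R0  ⇒  (0, -13/2, 1, 4, 10)
     R3 -= -3·R0  ⇒  (0, 11/2, -4, -8, -4)
[2] R1 /= -1/2  ⇒  (0, 1, 2, -6, -4)
     R0 -= 3/2·R1  ⇒  (1, 0, -4, 7, 4)
     R2 -= -13/2·R1  ⇒  (0, 0, 14, -35, -16)
     R3 -= 11/2·R1  ⇒  (0, 0, -15, 25, 18)
[3] R2 /= 14  ⇒  (0, 0, 1, -5/2, -8/7)
     R0 -= -4·R2  ⇒  (1, 0, 0, -3, -4/7)
     R1 -= 2·R2  ⇒  (0, 1, 0, -1, -12/7)
     R3 -= -15·R2  ⇒  (0, 0, 0, -25/2, 6/7)
[4] R3 /= -25/2  ⇒  (0, 0, 0, 1, -12/175)
     R0 -= -3·R3  ⇒  (1, 0, 0, 0, -136/175)
     R1 -= -1·R3  ⇒  (0, 1, 0, 0, -312/175)
     R2 -= -5/2·R3  ⇒  (0, 0, 1, 0, -46/35)

pivot columns: 0, 1, 2, 3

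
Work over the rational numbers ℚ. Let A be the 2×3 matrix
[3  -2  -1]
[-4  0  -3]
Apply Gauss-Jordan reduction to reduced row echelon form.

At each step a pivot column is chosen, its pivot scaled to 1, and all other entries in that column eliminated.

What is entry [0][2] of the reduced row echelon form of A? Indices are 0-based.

[1] R0 /= 3  ⇒  (1, -2/3, -1/3)
     R1 -= -4·R0  ⇒  (0, -8/3, -13/3)
[2] R1 /= -8/3  ⇒  (0, 1, 13/8)
     R0 -= -2/3·R1  ⇒  (1, 0, 3/4)

M[0][2] = 3/4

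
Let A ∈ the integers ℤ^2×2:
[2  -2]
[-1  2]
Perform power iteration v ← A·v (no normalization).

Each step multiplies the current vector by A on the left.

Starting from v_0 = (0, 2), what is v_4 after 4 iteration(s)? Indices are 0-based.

v_4 = (-192, 136)

v_0 = (0, 2).
v_1 = A·v_0 = (-4, 4).
v_2 = A·v_1 = (-16, 12).
v_3 = A·v_2 = (-56, 40).
v_4 = A·v_3 = (-192, 136).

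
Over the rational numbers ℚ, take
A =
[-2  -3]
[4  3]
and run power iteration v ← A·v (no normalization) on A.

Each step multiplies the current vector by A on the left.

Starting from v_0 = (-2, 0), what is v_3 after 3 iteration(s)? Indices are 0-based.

v_0 = (-2, 0).
v_1 = A·v_0 = (4, -8).
v_2 = A·v_1 = (16, -8).
v_3 = A·v_2 = (-8, 40).

v_3 = (-8, 40)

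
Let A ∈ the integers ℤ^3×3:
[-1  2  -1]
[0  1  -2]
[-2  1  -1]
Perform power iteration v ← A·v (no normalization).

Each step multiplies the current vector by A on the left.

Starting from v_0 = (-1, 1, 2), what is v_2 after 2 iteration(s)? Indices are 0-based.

v_2 = (-8, -5, -6)

v_0 = (-1, 1, 2).
v_1 = A·v_0 = (1, -3, 1).
v_2 = A·v_1 = (-8, -5, -6).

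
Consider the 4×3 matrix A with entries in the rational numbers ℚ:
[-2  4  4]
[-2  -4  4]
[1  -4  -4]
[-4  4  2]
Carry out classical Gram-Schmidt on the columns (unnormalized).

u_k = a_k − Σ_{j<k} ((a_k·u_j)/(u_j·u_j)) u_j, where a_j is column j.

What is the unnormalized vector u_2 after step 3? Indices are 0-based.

u_2 = (42/25, 146/75, -208/75, -188/75)

Step 1: u_0 = a_0 = (-2, -2, 1, -4).
Step 2: u_1 = a_1 − (-4/5)·u_0 = (12/5, -28/5, -16/5, 4/5).
Step 3: u_2 = a_2 − (-28/25)·u_0 − (1/30)·u_1 = (42/25, 146/75, -208/75, -188/75).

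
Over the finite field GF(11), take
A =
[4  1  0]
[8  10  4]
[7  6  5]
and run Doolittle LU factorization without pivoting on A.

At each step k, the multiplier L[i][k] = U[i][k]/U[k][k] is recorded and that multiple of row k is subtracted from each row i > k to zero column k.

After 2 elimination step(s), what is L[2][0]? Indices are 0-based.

L[2][0] = 10

k=0: U[0][0]=4
  eliminate (1,0): mult=2, new row 1: (0, 8, 4); set L[1][0]=2
  eliminate (2,0): mult=10, new row 2: (0, 7, 5); set L[2][0]=10
k=1: U[1][1]=8
  eliminate (2,1): mult=5, new row 2: (0, 0, 7); set L[2][1]=5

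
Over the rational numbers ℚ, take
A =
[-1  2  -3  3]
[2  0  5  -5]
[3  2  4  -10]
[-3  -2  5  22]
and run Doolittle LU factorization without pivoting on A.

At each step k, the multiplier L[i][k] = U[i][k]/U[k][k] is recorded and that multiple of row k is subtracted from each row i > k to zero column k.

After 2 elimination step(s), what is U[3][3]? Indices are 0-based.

U[3][3] = 15

k=0: U[0][0]=-1
  eliminate (1,0): mult=-2, new row 1: (0, 4, -1, 1); set L[1][0]=-2
  eliminate (2,0): mult=-3, new row 2: (0, 8, -5, -1); set L[2][0]=-3
  eliminate (3,0): mult=3, new row 3: (0, -8, 14, 13); set L[3][0]=3
k=1: U[1][1]=4
  eliminate (2,1): mult=2, new row 2: (0, 0, -3, -3); set L[2][1]=2
  eliminate (3,1): mult=-2, new row 3: (0, 0, 12, 15); set L[3][1]=-2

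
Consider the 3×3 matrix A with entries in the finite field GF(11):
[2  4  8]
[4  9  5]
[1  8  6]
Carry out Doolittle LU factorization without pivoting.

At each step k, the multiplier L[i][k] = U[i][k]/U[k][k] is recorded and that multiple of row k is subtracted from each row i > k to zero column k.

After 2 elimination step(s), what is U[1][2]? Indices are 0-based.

U[1][2] = 0

Step 1: pivot at (0,0) is 2.
  row1 ← row1 − (2)·row0  ⇒  L[1][0]=2, U row1=(0, 1, 0)
  row2 ← row2 − (6)·row0  ⇒  L[2][0]=6, U row2=(0, 6, 2)
Step 2: pivot at (1,1) is 1.
  row2 ← row2 − (6)·row1  ⇒  L[2][1]=6, U row2=(0, 0, 2)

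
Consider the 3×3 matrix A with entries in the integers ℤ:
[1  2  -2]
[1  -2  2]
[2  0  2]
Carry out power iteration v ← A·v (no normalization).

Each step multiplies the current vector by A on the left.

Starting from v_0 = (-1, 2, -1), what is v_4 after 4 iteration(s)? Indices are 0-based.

v_4 = (-25, 59, 38)

v_0 = (-1, 2, -1).
v_1 = A·v_0 = (5, -7, -4).
v_2 = A·v_1 = (-1, 11, 2).
v_3 = A·v_2 = (17, -19, 2).
v_4 = A·v_3 = (-25, 59, 38).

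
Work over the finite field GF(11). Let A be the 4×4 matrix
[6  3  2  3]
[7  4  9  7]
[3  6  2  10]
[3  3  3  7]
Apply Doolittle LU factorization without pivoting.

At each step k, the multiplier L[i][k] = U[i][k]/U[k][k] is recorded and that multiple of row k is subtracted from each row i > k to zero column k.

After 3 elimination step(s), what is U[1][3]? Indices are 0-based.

U[1][3] = 9

Step 1: pivot at (0,0) is 6.
  row1 ← row1 − (3)·row0  ⇒  L[1][0]=3, U row1=(0, 6, 3, 9)
  row2 ← row2 − (6)·row0  ⇒  L[2][0]=6, U row2=(0, 10, 1, 3)
  row3 ← row3 − (6)·row0  ⇒  L[3][0]=6, U row3=(0, 7, 2, 0)
Step 2: pivot at (1,1) is 6.
  row2 ← row2 − (9)·row1  ⇒  L[2][1]=9, U row2=(0, 0, 7, 10)
  row3 ← row3 − (3)·row1  ⇒  L[3][1]=3, U row3=(0, 0, 4, 6)
Step 3: pivot at (2,2) is 7.
  row3 ← row3 − (10)·row2  ⇒  L[3][2]=10, U row3=(0, 0, 0, 5)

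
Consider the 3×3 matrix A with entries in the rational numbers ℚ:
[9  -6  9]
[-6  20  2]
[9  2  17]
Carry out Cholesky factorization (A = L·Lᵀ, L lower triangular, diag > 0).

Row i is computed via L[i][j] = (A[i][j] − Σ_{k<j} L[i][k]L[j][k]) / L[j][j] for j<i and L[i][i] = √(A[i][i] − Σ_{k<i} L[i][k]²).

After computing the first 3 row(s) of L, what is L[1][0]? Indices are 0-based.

Step 1: L[0][0] = √(9) = 3.
  L[1][0] = (-6) / L[0][0] = -2.
Step 2: L[1][1] = √(16) = 4.
  L[2][0] = (9) / L[0][0] = 3.
  L[2][1] = (8) / L[1][1] = 2.
Step 3: L[2][2] = √(4) = 2.

L[1][0] = -2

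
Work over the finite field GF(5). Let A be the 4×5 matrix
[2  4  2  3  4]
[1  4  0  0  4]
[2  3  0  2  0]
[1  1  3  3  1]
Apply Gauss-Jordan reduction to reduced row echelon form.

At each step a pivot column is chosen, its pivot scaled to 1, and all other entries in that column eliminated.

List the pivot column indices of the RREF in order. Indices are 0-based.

[1] R0 /= 2  ⇒  (1, 2, 1, 4, 2)
     R1 -= 1·R0  ⇒  (0, 2, 4, 1, 2)
     R2 -= 2·R0  ⇒  (0, 4, 3, 4, 1)
     R3 -= 1·R0  ⇒  (0, 4, 2, 4, 4)
[2] R1 /= 2  ⇒  (0, 1, 2, 3, 1)
     R0 -= 2·R1  ⇒  (1, 0, 2, 3, 0)
     R2 -= 4·R1  ⇒  (0, 0, 0, 2, 2)
     R3 -= 4·R1  ⇒  (0, 0, 4, 2, 0)
[3] R2 <-> R3
[3] R2 /= 4  ⇒  (0, 0, 1, 3, 0)
     R0 -= 2·R2  ⇒  (1, 0, 0, 2, 0)
     R1 -= 2·R2  ⇒  (0, 1, 0, 2, 1)
[4] R3 /= 2  ⇒  (0, 0, 0, 1, 1)
     R0 -= 2·R3  ⇒  (1, 0, 0, 0, 3)
     R1 -= 2·R3  ⇒  (0, 1, 0, 0, 4)
     R2 -= 3·R3  ⇒  (0, 0, 1, 0, 2)

pivot columns: 0, 1, 2, 3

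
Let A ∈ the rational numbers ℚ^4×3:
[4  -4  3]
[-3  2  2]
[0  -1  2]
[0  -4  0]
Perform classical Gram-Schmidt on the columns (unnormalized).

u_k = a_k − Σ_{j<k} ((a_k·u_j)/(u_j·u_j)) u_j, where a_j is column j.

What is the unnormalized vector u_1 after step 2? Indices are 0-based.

u_1 = (-12/25, -16/25, -1, -4)

Step 1: u_0 = a_0 = (4, -3, 0, 0).
Step 2: u_1 = a_1 − (-22/25)·u_0 = (-12/25, -16/25, -1, -4).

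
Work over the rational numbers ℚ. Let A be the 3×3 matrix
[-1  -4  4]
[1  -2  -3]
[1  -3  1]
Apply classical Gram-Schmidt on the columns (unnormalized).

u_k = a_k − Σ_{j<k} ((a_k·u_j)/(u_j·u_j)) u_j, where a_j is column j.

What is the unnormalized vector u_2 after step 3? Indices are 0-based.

Step 1: u_0 = a_0 = (-1, 1, 1).
Step 2: u_1 = a_1 − (-1/3)·u_0 = (-13/3, -5/3, -8/3).
Step 3: u_2 = a_2 − (-2)·u_0 − (-45/86)·u_1 = (-23/86, -161/86, 69/43).

u_2 = (-23/86, -161/86, 69/43)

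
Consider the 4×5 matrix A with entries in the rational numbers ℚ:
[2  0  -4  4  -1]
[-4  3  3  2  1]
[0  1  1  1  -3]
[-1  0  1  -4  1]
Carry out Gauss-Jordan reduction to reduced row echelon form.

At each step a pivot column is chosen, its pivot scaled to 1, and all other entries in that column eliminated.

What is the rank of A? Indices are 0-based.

[1] R0 /= 2  ⇒  (1, 0, -2, 2, -1/2)
     R1 -= -4·R0  ⇒  (0, 3, -5, 10, -1)
     R3 -= -1·R0  ⇒  (0, 0, -1, -2, 1/2)
[2] R1 /= 3  ⇒  (0, 1, -5/3, 10/3, -1/3)
     R2 -= 1·R1  ⇒  (0, 0, 8/3, -7/3, -8/3)
[3] R2 /= 8/3  ⇒  (0, 0, 1, -7/8, -1)
     R0 -= -2·R2  ⇒  (1, 0, 0, 1/4, -5/2)
     R1 -= -5/3·R2  ⇒  (0, 1, 0, 15/8, -2)
     R3 -= -1·R2  ⇒  (0, 0, 0, -23/8, -1/2)
[4] R3 /= -23/8  ⇒  (0, 0, 0, 1, 4/23)
     R0 -= 1/4·R3  ⇒  (1, 0, 0, 0, -117/46)
     R1 -= 15/8·R3  ⇒  (0, 1, 0, 0, -107/46)
     R2 -= -7/8·R3  ⇒  (0, 0, 1, 0, -39/46)

rank = 4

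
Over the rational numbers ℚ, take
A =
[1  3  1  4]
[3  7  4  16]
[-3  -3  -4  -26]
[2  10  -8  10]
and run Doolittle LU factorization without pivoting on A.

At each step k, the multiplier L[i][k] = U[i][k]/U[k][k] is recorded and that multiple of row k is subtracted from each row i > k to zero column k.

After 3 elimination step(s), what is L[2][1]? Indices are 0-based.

L[2][1] = -3

Step 1: pivot at (0,0) is 1.
  row1 ← row1 − (3)·row0  ⇒  L[1][0]=3, U row1=(0, -2, 1, 4)
  row2 ← row2 − (-3)·row0  ⇒  L[2][0]=-3, U row2=(0, 6, -1, -14)
  row3 ← row3 − (2)·row0  ⇒  L[3][0]=2, U row3=(0, 4, -10, 2)
Step 2: pivot at (1,1) is -2.
  row2 ← row2 − (-3)·row1  ⇒  L[2][1]=-3, U row2=(0, 0, 2, -2)
  row3 ← row3 − (-2)·row1  ⇒  L[3][1]=-2, U row3=(0, 0, -8, 10)
Step 3: pivot at (2,2) is 2.
  row3 ← row3 − (-4)·row2  ⇒  L[3][2]=-4, U row3=(0, 0, 0, 2)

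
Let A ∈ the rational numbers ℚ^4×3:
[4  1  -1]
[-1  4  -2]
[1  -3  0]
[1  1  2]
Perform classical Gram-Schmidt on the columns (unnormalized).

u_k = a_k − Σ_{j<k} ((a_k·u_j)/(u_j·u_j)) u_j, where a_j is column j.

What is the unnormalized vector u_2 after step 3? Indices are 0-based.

u_2 = (-320/509, -500/509, -385/509, 1165/509)

Step 1: u_0 = a_0 = (4, -1, 1, 1).
Step 2: u_1 = a_1 − (-2/19)·u_0 = (27/19, 74/19, -55/19, 21/19).
Step 3: u_2 = a_2 − (0)·u_0 − (-133/509)·u_1 = (-320/509, -500/509, -385/509, 1165/509).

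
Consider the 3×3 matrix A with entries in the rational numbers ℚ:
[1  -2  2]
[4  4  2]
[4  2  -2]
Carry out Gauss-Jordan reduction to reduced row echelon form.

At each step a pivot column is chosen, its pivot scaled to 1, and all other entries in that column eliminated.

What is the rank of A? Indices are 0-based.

rank = 3

[1] R0 /= 1  ⇒  (1, -2, 2)
     R1 -= 4·R0  ⇒  (0, 12, -6)
     R2 -= 4·R0  ⇒  (0, 10, -10)
[2] R1 /= 12  ⇒  (0, 1, -1/2)
     R0 -= -2·R1  ⇒  (1, 0, 1)
     R2 -= 10·R1  ⇒  (0, 0, -5)
[3] R2 /= -5  ⇒  (0, 0, 1)
     R0 -= 1·R2  ⇒  (1, 0, 0)
     R1 -= -1/2·R2  ⇒  (0, 1, 0)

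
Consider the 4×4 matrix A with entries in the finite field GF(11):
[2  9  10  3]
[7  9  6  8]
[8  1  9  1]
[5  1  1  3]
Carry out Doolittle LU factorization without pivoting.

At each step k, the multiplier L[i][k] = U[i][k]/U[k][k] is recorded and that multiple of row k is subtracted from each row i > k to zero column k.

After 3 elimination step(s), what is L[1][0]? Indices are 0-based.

Step 1: pivot at (0,0) is 2.
  row1 ← row1 − (9)·row0  ⇒  L[1][0]=9, U row1=(0, 5, 4, 3)
  row2 ← row2 − (4)·row0  ⇒  L[2][0]=4, U row2=(0, 9, 2, 0)
  row3 ← row3 − (8)·row0  ⇒  L[3][0]=8, U row3=(0, 6, 9, 1)
Step 2: pivot at (1,1) is 5.
  row2 ← row2 − (4)·row1  ⇒  L[2][1]=4, U row2=(0, 0, 8, 10)
  row3 ← row3 − (10)·row1  ⇒  L[3][1]=10, U row3=(0, 0, 2, 4)
Step 3: pivot at (2,2) is 8.
  row3 ← row3 − (3)·row2  ⇒  L[3][2]=3, U row3=(0, 0, 0, 7)

L[1][0] = 9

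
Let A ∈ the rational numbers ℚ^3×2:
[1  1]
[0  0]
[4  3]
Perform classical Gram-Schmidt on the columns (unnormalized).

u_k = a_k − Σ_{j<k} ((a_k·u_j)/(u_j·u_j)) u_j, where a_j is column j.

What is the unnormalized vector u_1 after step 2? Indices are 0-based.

Step 1: u_0 = a_0 = (1, 0, 4).
Step 2: u_1 = a_1 − (13/17)·u_0 = (4/17, 0, -1/17).

u_1 = (4/17, 0, -1/17)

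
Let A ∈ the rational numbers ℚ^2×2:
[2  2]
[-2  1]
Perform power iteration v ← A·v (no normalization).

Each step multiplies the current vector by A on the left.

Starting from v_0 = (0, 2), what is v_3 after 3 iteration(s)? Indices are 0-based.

v_3 = (12, -30)

v_0 = (0, 2).
v_1 = A·v_0 = (4, 2).
v_2 = A·v_1 = (12, -6).
v_3 = A·v_2 = (12, -30).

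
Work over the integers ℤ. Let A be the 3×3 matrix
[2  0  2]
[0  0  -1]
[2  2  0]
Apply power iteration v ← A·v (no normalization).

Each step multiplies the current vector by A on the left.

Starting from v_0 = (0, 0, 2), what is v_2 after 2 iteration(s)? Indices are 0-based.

v_0 = (0, 0, 2).
v_1 = A·v_0 = (4, -2, 0).
v_2 = A·v_1 = (8, 0, 4).

v_2 = (8, 0, 4)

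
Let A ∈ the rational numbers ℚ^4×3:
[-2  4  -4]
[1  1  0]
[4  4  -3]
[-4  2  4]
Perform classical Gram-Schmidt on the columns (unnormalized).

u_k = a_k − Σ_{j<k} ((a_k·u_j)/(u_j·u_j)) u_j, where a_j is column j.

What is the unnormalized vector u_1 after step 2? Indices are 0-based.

Step 1: u_0 = a_0 = (-2, 1, 4, -4).
Step 2: u_1 = a_1 − (1/37)·u_0 = (150/37, 36/37, 144/37, 78/37).

u_1 = (150/37, 36/37, 144/37, 78/37)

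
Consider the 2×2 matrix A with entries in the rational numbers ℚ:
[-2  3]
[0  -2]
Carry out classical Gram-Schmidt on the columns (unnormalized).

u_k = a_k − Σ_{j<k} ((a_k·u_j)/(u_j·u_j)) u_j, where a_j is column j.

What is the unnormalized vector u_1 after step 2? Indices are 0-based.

Step 1: u_0 = a_0 = (-2, 0).
Step 2: u_1 = a_1 − (-3/2)·u_0 = (0, -2).

u_1 = (0, -2)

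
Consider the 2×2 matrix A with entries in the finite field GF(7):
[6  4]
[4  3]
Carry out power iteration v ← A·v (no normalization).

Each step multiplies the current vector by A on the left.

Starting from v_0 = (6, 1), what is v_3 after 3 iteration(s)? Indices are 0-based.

v_3 = (0, 1)

v_0 = (6, 1).
v_1 = A·v_0 = (5, 6).
v_2 = A·v_1 = (5, 3).
v_3 = A·v_2 = (0, 1).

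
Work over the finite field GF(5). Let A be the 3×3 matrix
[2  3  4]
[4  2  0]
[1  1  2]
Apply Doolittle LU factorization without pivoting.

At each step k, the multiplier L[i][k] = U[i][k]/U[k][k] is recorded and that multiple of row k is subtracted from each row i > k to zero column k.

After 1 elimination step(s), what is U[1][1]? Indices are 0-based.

U[1][1] = 1

k=0: U[0][0]=2
  eliminate (1,0): mult=2, new row 1: (0, 1, 2); set L[1][0]=2
  eliminate (2,0): mult=3, new row 2: (0, 2, 0); set L[2][0]=3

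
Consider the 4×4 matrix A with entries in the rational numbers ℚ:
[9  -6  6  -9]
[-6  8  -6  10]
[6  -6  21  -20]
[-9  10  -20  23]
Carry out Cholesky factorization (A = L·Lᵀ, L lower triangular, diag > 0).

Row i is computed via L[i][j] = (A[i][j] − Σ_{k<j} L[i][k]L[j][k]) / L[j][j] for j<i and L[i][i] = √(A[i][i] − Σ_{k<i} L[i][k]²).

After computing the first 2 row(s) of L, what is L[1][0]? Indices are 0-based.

L[1][0] = -2

Step 1: L[0][0] = √(9) = 3.
  L[1][0] = (-6) / L[0][0] = -2.
Step 2: L[1][1] = √(4) = 2.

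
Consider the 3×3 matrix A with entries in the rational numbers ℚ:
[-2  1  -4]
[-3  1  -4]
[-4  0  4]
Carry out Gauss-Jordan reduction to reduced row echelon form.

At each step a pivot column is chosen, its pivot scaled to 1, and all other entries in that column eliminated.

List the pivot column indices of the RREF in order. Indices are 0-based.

pivot columns: 0, 1, 2

[1] R0 /= -2  ⇒  (1, -1/2, 2)
     R1 -= -3·R0  ⇒  (0, -1/2, 2)
     R2 -= -4·R0  ⇒  (0, -2, 12)
[2] R1 /= -1/2  ⇒  (0, 1, -4)
     R0 -= -1/2·R1  ⇒  (1, 0, 0)
     R2 -= -2·R1  ⇒  (0, 0, 4)
[3] R2 /= 4  ⇒  (0, 0, 1)
     R1 -= -4·R2  ⇒  (0, 1, 0)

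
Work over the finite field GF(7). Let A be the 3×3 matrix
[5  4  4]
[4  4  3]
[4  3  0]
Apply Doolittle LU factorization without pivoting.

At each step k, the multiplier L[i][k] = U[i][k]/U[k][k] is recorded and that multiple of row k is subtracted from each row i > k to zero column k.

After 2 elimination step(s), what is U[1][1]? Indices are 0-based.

U[1][1] = 5

k=0: U[0][0]=5
  eliminate (1,0): mult=5, new row 1: (0, 5, 4); set L[1][0]=5
  eliminate (2,0): mult=5, new row 2: (0, 4, 1); set L[2][0]=5
k=1: U[1][1]=5
  eliminate (2,1): mult=5, new row 2: (0, 0, 2); set L[2][1]=5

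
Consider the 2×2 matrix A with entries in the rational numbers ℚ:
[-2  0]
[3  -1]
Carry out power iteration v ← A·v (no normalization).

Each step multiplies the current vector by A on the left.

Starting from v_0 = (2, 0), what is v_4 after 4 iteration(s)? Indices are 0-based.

v_0 = (2, 0).
v_1 = A·v_0 = (-4, 6).
v_2 = A·v_1 = (8, -18).
v_3 = A·v_2 = (-16, 42).
v_4 = A·v_3 = (32, -90).

v_4 = (32, -90)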